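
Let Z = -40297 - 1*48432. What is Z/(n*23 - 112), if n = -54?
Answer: 88729/1354 ≈ 65.531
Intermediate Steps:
Z = -88729 (Z = -40297 - 48432 = -88729)
Z/(n*23 - 112) = -88729/(-54*23 - 112) = -88729/(-1242 - 112) = -88729/(-1354) = -88729*(-1/1354) = 88729/1354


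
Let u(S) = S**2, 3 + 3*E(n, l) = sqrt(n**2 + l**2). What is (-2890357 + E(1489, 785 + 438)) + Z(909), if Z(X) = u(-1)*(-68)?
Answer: -2890426 + 5*sqrt(148514)/3 ≈ -2.8898e+6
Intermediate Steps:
E(n, l) = -1 + sqrt(l**2 + n**2)/3 (E(n, l) = -1 + sqrt(n**2 + l**2)/3 = -1 + sqrt(l**2 + n**2)/3)
Z(X) = -68 (Z(X) = (-1)**2*(-68) = 1*(-68) = -68)
(-2890357 + E(1489, 785 + 438)) + Z(909) = (-2890357 + (-1 + sqrt((785 + 438)**2 + 1489**2)/3)) - 68 = (-2890357 + (-1 + sqrt(1223**2 + 2217121)/3)) - 68 = (-2890357 + (-1 + sqrt(1495729 + 2217121)/3)) - 68 = (-2890357 + (-1 + sqrt(3712850)/3)) - 68 = (-2890357 + (-1 + (5*sqrt(148514))/3)) - 68 = (-2890357 + (-1 + 5*sqrt(148514)/3)) - 68 = (-2890358 + 5*sqrt(148514)/3) - 68 = -2890426 + 5*sqrt(148514)/3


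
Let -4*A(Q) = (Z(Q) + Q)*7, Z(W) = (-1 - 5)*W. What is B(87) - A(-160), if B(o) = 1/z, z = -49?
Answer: 68599/49 ≈ 1400.0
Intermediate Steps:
Z(W) = -6*W
B(o) = -1/49 (B(o) = 1/(-49) = -1/49)
A(Q) = 35*Q/4 (A(Q) = -(-6*Q + Q)*7/4 = -(-5*Q)*7/4 = -(-35)*Q/4 = 35*Q/4)
B(87) - A(-160) = -1/49 - 35*(-160)/4 = -1/49 - 1*(-1400) = -1/49 + 1400 = 68599/49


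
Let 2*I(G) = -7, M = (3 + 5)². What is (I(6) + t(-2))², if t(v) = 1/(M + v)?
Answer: 11664/961 ≈ 12.137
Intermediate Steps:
M = 64 (M = 8² = 64)
I(G) = -7/2 (I(G) = (½)*(-7) = -7/2)
t(v) = 1/(64 + v)
(I(6) + t(-2))² = (-7/2 + 1/(64 - 2))² = (-7/2 + 1/62)² = (-108/31)² = 11664/961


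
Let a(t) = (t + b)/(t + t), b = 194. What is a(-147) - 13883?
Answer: -4081649/294 ≈ -13883.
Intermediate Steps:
a(t) = (194 + t)/(2*t) (a(t) = (t + 194)/(t + t) = (194 + t)/((2*t)) = (194 + t)*(1/(2*t)) = (194 + t)/(2*t))
a(-147) - 13883 = (½)*(194 - 147)/(-147) - 13883 = (½)*(-1/147)*47 - 13883 = -47/294 - 13883 = -4081649/294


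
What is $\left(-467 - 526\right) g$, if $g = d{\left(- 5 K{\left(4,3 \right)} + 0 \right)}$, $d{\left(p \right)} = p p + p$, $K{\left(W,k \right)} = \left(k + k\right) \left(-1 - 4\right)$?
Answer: $-22491450$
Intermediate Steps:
$K{\left(W,k \right)} = - 10 k$ ($K{\left(W,k \right)} = 2 k \left(-5\right) = - 10 k$)
$d{\left(p \right)} = p + p^{2}$ ($d{\left(p \right)} = p^{2} + p = p + p^{2}$)
$g = 22650$ ($g = \left(- 5 \left(\left(-10\right) 3\right) + 0\right) \left(1 + \left(- 5 \left(\left(-10\right) 3\right) + 0\right)\right) = \left(\left(-5\right) \left(-30\right) + 0\right) \left(1 + \left(\left(-5\right) \left(-30\right) + 0\right)\right) = \left(150 + 0\right) \left(1 + \left(150 + 0\right)\right) = 150 \left(1 + 150\right) = 150 \cdot 151 = 22650$)
$\left(-467 - 526\right) g = \left(-467 - 526\right) 22650 = \left(-993\right) 22650 = -22491450$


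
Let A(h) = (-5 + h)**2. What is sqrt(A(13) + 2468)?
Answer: 2*sqrt(633) ≈ 50.319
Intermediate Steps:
sqrt(A(13) + 2468) = sqrt((-5 + 13)**2 + 2468) = sqrt(8**2 + 2468) = sqrt(64 + 2468) = sqrt(2532) = 2*sqrt(633)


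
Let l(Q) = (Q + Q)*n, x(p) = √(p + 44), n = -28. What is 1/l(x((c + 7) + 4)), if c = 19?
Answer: -√74/4144 ≈ -0.0020759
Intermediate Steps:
x(p) = √(44 + p)
l(Q) = -56*Q (l(Q) = (Q + Q)*(-28) = (2*Q)*(-28) = -56*Q)
1/l(x((c + 7) + 4)) = 1/(-56*√(44 + ((19 + 7) + 4))) = 1/(-56*√(44 + (26 + 4))) = 1/(-56*√(44 + 30)) = 1/(-56*√74) = -√74/4144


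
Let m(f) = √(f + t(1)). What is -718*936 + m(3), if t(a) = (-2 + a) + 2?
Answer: -672046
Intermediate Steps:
t(a) = a
m(f) = √(1 + f) (m(f) = √(f + 1) = √(1 + f))
-718*936 + m(3) = -718*936 + √(1 + 3) = -672048 + √4 = -672048 + 2 = -672046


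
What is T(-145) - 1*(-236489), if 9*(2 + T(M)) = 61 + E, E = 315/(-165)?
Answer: 23412863/99 ≈ 2.3649e+5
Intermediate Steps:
E = -21/11 (E = 315*(-1/165) = -21/11 ≈ -1.9091)
T(M) = 452/99 (T(M) = -2 + (61 - 21/11)/9 = -2 + (1/9)*(650/11) = -2 + 650/99 = 452/99)
T(-145) - 1*(-236489) = 452/99 - 1*(-236489) = 452/99 + 236489 = 23412863/99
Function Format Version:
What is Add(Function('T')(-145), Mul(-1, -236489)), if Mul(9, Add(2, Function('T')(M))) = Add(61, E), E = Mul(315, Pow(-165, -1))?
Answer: Rational(23412863, 99) ≈ 2.3649e+5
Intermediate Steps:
E = Rational(-21, 11) (E = Mul(315, Rational(-1, 165)) = Rational(-21, 11) ≈ -1.9091)
Function('T')(M) = Rational(452, 99) (Function('T')(M) = Add(-2, Mul(Rational(1, 9), Add(61, Rational(-21, 11)))) = Add(-2, Mul(Rational(1, 9), Rational(650, 11))) = Add(-2, Rational(650, 99)) = Rational(452, 99))
Add(Function('T')(-145), Mul(-1, -236489)) = Add(Rational(452, 99), Mul(-1, -236489)) = Add(Rational(452, 99), 236489) = Rational(23412863, 99)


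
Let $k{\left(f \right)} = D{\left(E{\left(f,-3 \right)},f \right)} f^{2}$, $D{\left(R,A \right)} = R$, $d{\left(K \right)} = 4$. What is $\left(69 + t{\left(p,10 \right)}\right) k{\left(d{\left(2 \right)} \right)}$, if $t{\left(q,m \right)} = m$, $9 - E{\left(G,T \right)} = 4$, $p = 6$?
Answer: $6320$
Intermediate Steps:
$E{\left(G,T \right)} = 5$ ($E{\left(G,T \right)} = 9 - 4 = 5$)
$k{\left(f \right)} = 5 f^{2}$
$\left(69 + t{\left(p,10 \right)}\right) k{\left(d{\left(2 \right)} \right)} = \left(69 + 10\right) 5 \cdot 4^{2} = 79 \cdot 5 \cdot 16 = 79 \cdot 80 = 6320$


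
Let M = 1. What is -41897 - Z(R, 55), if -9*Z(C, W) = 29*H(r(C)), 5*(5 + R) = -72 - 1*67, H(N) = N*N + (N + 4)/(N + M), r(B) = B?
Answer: -458247773/11925 ≈ -38428.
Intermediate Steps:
H(N) = N² + (4 + N)/(1 + N) (H(N) = N*N + (N + 4)/(N + 1) = N² + (4 + N)/(1 + N))
R = -164/5 (R = -5 + (-72 - 1*67)/5 = -5 + (-72 - 67)/5 = -5 + (⅕)*(-139) = -5 - 139/5 = -164/5 ≈ -32.800)
Z(C, W) = -29*(4 + C + C² + C³)/(9*(1 + C)) (Z(C, W) = -29*(4 + C + C² + C³)/(1 + C)/9 = -29*(4 + C + C² + C³)/(9*(1 + C)))
-41897 - Z(R, 55) = -41897 - 29*(-4 - 1*(-164/5) - (-164/5)² - (-164/5)³)/(9*(1 - 164/5)) = -41897 - 29*(-4 + 164/5 - 1*26896/25 - 1*(-4410944/125))/(9*(-159/5)) = -41897 - 29*(-5)*(-4 + 164/5 - 26896/25 + 4410944/125)/(9*159) = -41897 - 29*(-5)*4280064/(9*159*125) = -41897 - 1*(-41373952/11925) = -41897 + 41373952/11925 = -458247773/11925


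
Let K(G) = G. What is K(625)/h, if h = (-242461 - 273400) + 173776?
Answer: -125/68417 ≈ -0.0018270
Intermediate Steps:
h = -342085 (h = -515861 + 173776 = -342085)
K(625)/h = 625/(-342085) = 625*(-1/342085) = -125/68417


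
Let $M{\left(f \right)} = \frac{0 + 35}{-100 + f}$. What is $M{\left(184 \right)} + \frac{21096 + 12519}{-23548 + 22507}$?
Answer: $- \frac{132725}{4164} \approx -31.874$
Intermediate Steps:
$M{\left(f \right)} = \frac{35}{-100 + f}$
$M{\left(184 \right)} + \frac{21096 + 12519}{-23548 + 22507} = \frac{35}{-100 + 184} + \frac{21096 + 12519}{-23548 + 22507} = \frac{35}{84} + \frac{33615}{-1041} = 35 \cdot \frac{1}{84} + 33615 \left(- \frac{1}{1041}\right) = \frac{5}{12} - \frac{11205}{347} = - \frac{132725}{4164}$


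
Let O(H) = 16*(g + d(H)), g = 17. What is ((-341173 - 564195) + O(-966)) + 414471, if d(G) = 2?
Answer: -490593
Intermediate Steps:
O(H) = 304 (O(H) = 16*(17 + 2) = 16*19 = 304)
((-341173 - 564195) + O(-966)) + 414471 = ((-341173 - 564195) + 304) + 414471 = (-905368 + 304) + 414471 = -905064 + 414471 = -490593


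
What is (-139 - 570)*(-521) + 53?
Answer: 369442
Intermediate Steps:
(-139 - 570)*(-521) + 53 = -709*(-521) + 53 = 369389 + 53 = 369442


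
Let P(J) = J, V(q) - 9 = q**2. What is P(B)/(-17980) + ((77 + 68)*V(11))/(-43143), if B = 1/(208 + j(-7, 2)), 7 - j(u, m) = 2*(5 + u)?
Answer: -112974399/258570380 ≈ -0.43692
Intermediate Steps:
V(q) = 9 + q**2
j(u, m) = -3 - 2*u (j(u, m) = 7 - 2*(5 + u) = 7 - (10 + 2*u) = 7 + (-10 - 2*u) = -3 - 2*u)
B = 1/219 (B = 1/(208 + (-3 - 2*(-7))) = 1/(208 + (-3 + 14)) = 1/(208 + 11) = 1/219 ≈ 0.0045662)
P(B)/(-17980) + ((77 + 68)*V(11))/(-43143) = (1/219)/(-17980) + ((77 + 68)*(9 + 11**2))/(-43143) = (1/219)*(-1/17980) + (145*(9 + 121))*(-1/43143) = -1/3937620 + (145*130)*(-1/43143) = -1/3937620 + 18850*(-1/43143) = -1/3937620 - 18850/43143 = -112974399/258570380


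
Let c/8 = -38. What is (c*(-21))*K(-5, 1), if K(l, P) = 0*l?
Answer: 0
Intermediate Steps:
c = -304 (c = 8*(-38) = -304)
K(l, P) = 0
(c*(-21))*K(-5, 1) = -304*(-21)*0 = 6384*0 = 0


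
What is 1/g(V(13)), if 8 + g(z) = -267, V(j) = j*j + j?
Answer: -1/275 ≈ -0.0036364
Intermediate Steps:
V(j) = j + j² (V(j) = j² + j = j + j²)
g(z) = -275 (g(z) = -8 - 267 = -275)
1/g(V(13)) = 1/(-275) = -1/275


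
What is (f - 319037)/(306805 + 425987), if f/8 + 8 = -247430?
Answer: -2298541/732792 ≈ -3.1367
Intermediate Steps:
f = -1979504 (f = -64 + 8*(-247430) = -64 - 1979440 = -1979504)
(f - 319037)/(306805 + 425987) = (-1979504 - 319037)/(306805 + 425987) = -2298541/732792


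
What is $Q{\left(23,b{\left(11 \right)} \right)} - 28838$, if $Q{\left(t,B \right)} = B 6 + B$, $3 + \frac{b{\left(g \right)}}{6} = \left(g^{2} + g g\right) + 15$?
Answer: $-18170$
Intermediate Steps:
$b{\left(g \right)} = 72 + 12 g^{2}$ ($b{\left(g \right)} = -18 + 6 \left(\left(g^{2} + g g\right) + 15\right) = -18 + 6 \left(\left(g^{2} + g^{2}\right) + 15\right) = -18 + 6 \left(2 g^{2} + 15\right) = -18 + 6 \left(15 + 2 g^{2}\right) = -18 + \left(90 + 12 g^{2}\right) = 72 + 12 g^{2}$)
$Q{\left(t,B \right)} = 7 B$ ($Q{\left(t,B \right)} = 6 B + B = 7 B$)
$Q{\left(23,b{\left(11 \right)} \right)} - 28838 = 7 \left(72 + 12 \cdot 11^{2}\right) - 28838 = 7 \left(72 + 12 \cdot 121\right) - 28838 = 7 \left(72 + 1452\right) - 28838 = 7 \cdot 1524 - 28838 = 10668 - 28838 = -18170$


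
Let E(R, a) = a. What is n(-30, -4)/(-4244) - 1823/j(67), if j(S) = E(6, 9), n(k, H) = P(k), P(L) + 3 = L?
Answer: -7736515/38196 ≈ -202.55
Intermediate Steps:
P(L) = -3 + L
n(k, H) = -3 + k
j(S) = 9
n(-30, -4)/(-4244) - 1823/j(67) = (-3 - 30)/(-4244) - 1823/9 = -33*(-1/4244) - 1823*⅑ = 33/4244 - 1823/9 = -7736515/38196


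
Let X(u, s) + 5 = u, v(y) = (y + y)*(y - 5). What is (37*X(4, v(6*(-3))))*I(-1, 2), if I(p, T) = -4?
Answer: 148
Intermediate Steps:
v(y) = 2*y*(-5 + y) (v(y) = (2*y)*(-5 + y) = 2*y*(-5 + y))
X(u, s) = -5 + u
(37*X(4, v(6*(-3))))*I(-1, 2) = (37*(-5 + 4))*(-4) = (37*(-1))*(-4) = -37*(-4) = 148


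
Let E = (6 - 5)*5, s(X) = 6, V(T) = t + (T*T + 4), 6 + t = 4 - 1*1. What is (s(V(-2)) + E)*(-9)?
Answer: -99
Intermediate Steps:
t = -3 (t = -6 + (4 - 1*1) = -6 + (4 - 1) = -6 + 3 = -3)
V(T) = 1 + T**2 (V(T) = -3 + (T*T + 4) = -3 + (T**2 + 4) = -3 + (4 + T**2) = 1 + T**2)
E = 5 (E = 1*5 = 5)
(s(V(-2)) + E)*(-9) = (6 + 5)*(-9) = 11*(-9) = -99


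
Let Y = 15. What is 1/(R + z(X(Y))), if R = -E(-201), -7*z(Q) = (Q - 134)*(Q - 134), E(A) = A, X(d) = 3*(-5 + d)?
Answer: -7/9409 ≈ -0.00074397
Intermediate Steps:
X(d) = -15 + 3*d
z(Q) = -(-134 + Q)²/7 (z(Q) = -(Q - 134)*(Q - 134)/7 = -(-134 + Q)*(-134 + Q)/7 = -(-134 + Q)²/7)
R = 201 (R = -1*(-201) = 201)
1/(R + z(X(Y))) = 1/(201 - (-134 + (-15 + 3*15))²/7) = 1/(201 - (-134 + (-15 + 45))²/7) = 1/(201 - (-134 + 30)²/7) = 1/(201 - ⅐*(-104)²) = 1/(201 - ⅐*10816) = 1/(201 - 10816/7) = 1/(-9409/7) = -7/9409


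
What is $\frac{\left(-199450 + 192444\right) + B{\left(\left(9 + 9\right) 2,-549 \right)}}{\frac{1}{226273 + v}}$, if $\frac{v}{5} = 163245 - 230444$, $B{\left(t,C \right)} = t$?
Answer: $764762340$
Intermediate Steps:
$v = -335995$ ($v = 5 \left(163245 - 230444\right) = 5 \left(-67199\right) = -335995$)
$\frac{\left(-199450 + 192444\right) + B{\left(\left(9 + 9\right) 2,-549 \right)}}{\frac{1}{226273 + v}} = \frac{\left(-199450 + 192444\right) + \left(9 + 9\right) 2}{\frac{1}{226273 - 335995}} = \frac{-7006 + 18 \cdot 2}{\frac{1}{-109722}} = \frac{-7006 + 36}{- \frac{1}{109722}} = \left(-6970\right) \left(-109722\right) = 764762340$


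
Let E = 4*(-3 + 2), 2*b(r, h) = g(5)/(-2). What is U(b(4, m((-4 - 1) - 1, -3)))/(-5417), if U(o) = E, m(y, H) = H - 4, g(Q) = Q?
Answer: 4/5417 ≈ 0.00073842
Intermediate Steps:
m(y, H) = -4 + H
b(r, h) = -5/4 (b(r, h) = (5/(-2))/2 = (-½*5)/2 = (½)*(-5/2) = -5/4)
E = -4 (E = 4*(-1) = -4)
U(o) = -4
U(b(4, m((-4 - 1) - 1, -3)))/(-5417) = -4/(-5417) = -4*(-1/5417) = 4/5417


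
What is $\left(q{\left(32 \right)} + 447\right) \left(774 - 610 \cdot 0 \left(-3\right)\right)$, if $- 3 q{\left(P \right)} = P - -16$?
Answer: $333594$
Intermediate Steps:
$q{\left(P \right)} = - \frac{16}{3} - \frac{P}{3}$ ($q{\left(P \right)} = - \frac{P - -16}{3} = - \frac{P + 16}{3} = - \frac{16 + P}{3} = - \frac{16}{3} - \frac{P}{3}$)
$\left(q{\left(32 \right)} + 447\right) \left(774 - 610 \cdot 0 \left(-3\right)\right) = \left(\left(- \frac{16}{3} - \frac{32}{3}\right) + 447\right) \left(774 - 610 \cdot 0 \left(-3\right)\right) = \left(\left(- \frac{16}{3} - \frac{32}{3}\right) + 447\right) \left(774 - 0\right) = \left(-16 + 447\right) \left(774 + 0\right) = 431 \cdot 774 = 333594$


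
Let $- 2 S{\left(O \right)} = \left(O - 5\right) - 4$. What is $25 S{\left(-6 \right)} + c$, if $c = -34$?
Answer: $\frac{307}{2} \approx 153.5$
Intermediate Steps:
$S{\left(O \right)} = \frac{9}{2} - \frac{O}{2}$ ($S{\left(O \right)} = - \frac{\left(O - 5\right) - 4}{2} = - \frac{\left(-5 + O\right) - 4}{2} = - \frac{-9 + O}{2} = \frac{9}{2} - \frac{O}{2}$)
$25 S{\left(-6 \right)} + c = 25 \left(\frac{9}{2} - -3\right) - 34 = 25 \left(\frac{9}{2} + 3\right) - 34 = 25 \cdot \frac{15}{2} - 34 = \frac{375}{2} - 34 = \frac{307}{2}$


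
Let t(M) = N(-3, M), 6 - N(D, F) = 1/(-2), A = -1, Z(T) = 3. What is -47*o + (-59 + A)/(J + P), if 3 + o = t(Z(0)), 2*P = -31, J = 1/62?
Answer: -1285/8 ≈ -160.63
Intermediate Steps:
J = 1/62 ≈ 0.016129
P = -31/2 (P = (½)*(-31) = -31/2 ≈ -15.500)
N(D, F) = 13/2 (N(D, F) = 6 - 1/(-2) = 6 - 1*(-½) = 6 + ½ = 13/2)
t(M) = 13/2
o = 7/2 (o = -3 + 13/2 = 7/2 ≈ 3.5000)
-47*o + (-59 + A)/(J + P) = -47*7/2 + (-59 - 1)/(1/62 - 31/2) = -329/2 - 60/(-480/31) = -329/2 - 60*(-31/480) = -329/2 + 31/8 = -1285/8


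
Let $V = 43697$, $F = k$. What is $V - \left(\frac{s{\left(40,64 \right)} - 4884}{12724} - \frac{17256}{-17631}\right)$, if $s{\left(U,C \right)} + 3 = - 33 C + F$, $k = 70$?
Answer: $\frac{3267583224041}{74778948} \approx 43697.0$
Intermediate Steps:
$F = 70$
$s{\left(U,C \right)} = 67 - 33 C$ ($s{\left(U,C \right)} = -3 - \left(-70 + 33 C\right) = 67 - 33 C$)
$V - \left(\frac{s{\left(40,64 \right)} - 4884}{12724} - \frac{17256}{-17631}\right) = 43697 - \left(\frac{\left(67 - 2112\right) - 4884}{12724} - \frac{17256}{-17631}\right) = 43697 - \left(\left(\left(67 - 2112\right) - 4884\right) \frac{1}{12724} - - \frac{5752}{5877}\right) = 43697 - \left(\left(-2045 - 4884\right) \frac{1}{12724} + \frac{5752}{5877}\right) = 43697 - \left(\left(-6929\right) \frac{1}{12724} + \frac{5752}{5877}\right) = 43697 - \left(- \frac{6929}{12724} + \frac{5752}{5877}\right) = 43697 - \frac{32466715}{74778948} = \frac{3267583224041}{74778948}$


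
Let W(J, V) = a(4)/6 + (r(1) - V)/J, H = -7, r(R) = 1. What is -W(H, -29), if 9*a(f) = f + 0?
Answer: 796/189 ≈ 4.2116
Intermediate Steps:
a(f) = f/9 (a(f) = (f + 0)/9 = f/9)
W(J, V) = 2/27 + (1 - V)/J (W(J, V) = ((⅑)*4)/6 + (1 - V)/J = (4/9)*(⅙) + (1 - V)/J = 2/27 + (1 - V)/J)
-W(H, -29) = -(1 - 1*(-29) + (2/27)*(-7))/(-7) = -(-1)*(1 + 29 - 14/27)/7 = -(-1)*796/(7*27) = -1*(-796/189) = 796/189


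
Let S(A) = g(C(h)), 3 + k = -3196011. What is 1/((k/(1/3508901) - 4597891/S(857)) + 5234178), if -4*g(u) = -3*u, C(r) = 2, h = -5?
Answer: -3/33643483655090 ≈ -8.9170e-14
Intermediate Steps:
g(u) = 3*u/4 (g(u) = -(-3)*u/4 = 3*u/4)
k = -3196014 (k = -3 - 3196011 = -3196014)
S(A) = 3/2 (S(A) = (¾)*2 = 3/2)
1/((k/(1/3508901) - 4597891/S(857)) + 5234178) = 1/((-3196014/(1/3508901) - 4597891/3/2) + 5234178) = 1/((-3196014/1/3508901 - 4597891*⅔) + 5234178) = 1/((-3196014*3508901 - 9195782/3) + 5234178) = 1/((-11214496720614 - 9195782/3) + 5234178) = 1/(-33643499357624/3 + 5234178) = 1/(-33643483655090/3) = -3/33643483655090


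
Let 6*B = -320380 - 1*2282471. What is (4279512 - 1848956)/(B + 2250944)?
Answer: 4861112/3634271 ≈ 1.3376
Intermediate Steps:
B = -867617/2 (B = (-320380 - 1*2282471)/6 = (-320380 - 2282471)/6 = (⅙)*(-2602851) = -867617/2 ≈ -4.3381e+5)
(4279512 - 1848956)/(B + 2250944) = (4279512 - 1848956)/(-867617/2 + 2250944) = 2430556/(3634271/2) = 2430556*(2/3634271) = 4861112/3634271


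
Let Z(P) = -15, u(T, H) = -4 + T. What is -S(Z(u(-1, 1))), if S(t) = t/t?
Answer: -1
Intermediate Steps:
S(t) = 1
-S(Z(u(-1, 1))) = -1*1 = -1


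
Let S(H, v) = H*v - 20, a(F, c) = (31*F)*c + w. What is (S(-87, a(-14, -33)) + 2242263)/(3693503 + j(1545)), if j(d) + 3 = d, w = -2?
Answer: 996403/3695045 ≈ 0.26966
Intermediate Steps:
j(d) = -3 + d
a(F, c) = -2 + 31*F*c (a(F, c) = (31*F)*c - 2 = 31*F*c - 2 = -2 + 31*F*c)
S(H, v) = -20 + H*v
(S(-87, a(-14, -33)) + 2242263)/(3693503 + j(1545)) = ((-20 - 87*(-2 + 31*(-14)*(-33))) + 2242263)/(3693503 + (-3 + 1545)) = ((-20 - 87*(-2 + 14322)) + 2242263)/(3693503 + 1542) = ((-20 - 87*14320) + 2242263)/3695045 = ((-20 - 1245840) + 2242263)*(1/3695045) = (-1245860 + 2242263)*(1/3695045) = 996403*(1/3695045) = 996403/3695045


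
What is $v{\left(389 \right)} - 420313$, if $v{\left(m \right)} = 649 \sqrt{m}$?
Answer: $-420313 + 649 \sqrt{389} \approx -4.0751 \cdot 10^{5}$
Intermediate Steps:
$v{\left(389 \right)} - 420313 = 649 \sqrt{389} - 420313 = -420313 + 649 \sqrt{389}$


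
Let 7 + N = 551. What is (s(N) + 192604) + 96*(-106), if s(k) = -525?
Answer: 181903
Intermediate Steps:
N = 544 (N = -7 + 551 = 544)
(s(N) + 192604) + 96*(-106) = (-525 + 192604) + 96*(-106) = 192079 - 10176 = 181903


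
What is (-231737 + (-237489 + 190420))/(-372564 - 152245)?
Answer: 278806/524809 ≈ 0.53125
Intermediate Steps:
(-231737 + (-237489 + 190420))/(-372564 - 152245) = (-231737 - 47069)/(-524809) = -278806*(-1/524809) = 278806/524809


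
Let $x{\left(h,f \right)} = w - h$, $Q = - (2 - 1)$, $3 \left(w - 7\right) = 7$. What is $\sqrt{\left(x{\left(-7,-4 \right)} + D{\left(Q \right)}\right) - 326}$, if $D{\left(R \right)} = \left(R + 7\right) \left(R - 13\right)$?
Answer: $\frac{i \sqrt{3543}}{3} \approx 19.841 i$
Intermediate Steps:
$w = \frac{28}{3}$ ($w = 7 + \frac{1}{3} \cdot 7 = 7 + \frac{7}{3} = \frac{28}{3} \approx 9.3333$)
$Q = -1$ ($Q = \left(-1\right) 1 = -1$)
$x{\left(h,f \right)} = \frac{28}{3} - h$
$D{\left(R \right)} = \left(-13 + R\right) \left(7 + R\right)$ ($D{\left(R \right)} = \left(7 + R\right) \left(-13 + R\right) = \left(-13 + R\right) \left(7 + R\right)$)
$\sqrt{\left(x{\left(-7,-4 \right)} + D{\left(Q \right)}\right) - 326} = \sqrt{\left(\left(\frac{28}{3} - -7\right) - \left(85 - 1\right)\right) - 326} = \sqrt{\left(\left(\frac{28}{3} + 7\right) + \left(-91 + 1 + 6\right)\right) - 326} = \sqrt{\left(\frac{49}{3} - 84\right) - 326} = \sqrt{- \frac{203}{3} - 326} = \sqrt{- \frac{1181}{3}} = \frac{i \sqrt{3543}}{3}$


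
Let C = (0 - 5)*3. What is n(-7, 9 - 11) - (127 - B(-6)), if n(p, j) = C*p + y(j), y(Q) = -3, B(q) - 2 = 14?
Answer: -9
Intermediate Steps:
B(q) = 16 (B(q) = 2 + 14 = 16)
C = -15 (C = -5*3 = -15)
n(p, j) = -3 - 15*p (n(p, j) = -15*p - 3 = -3 - 15*p)
n(-7, 9 - 11) - (127 - B(-6)) = (-3 - 15*(-7)) - (127 - 1*16) = (-3 + 105) - (127 - 16) = 102 - 1*111 = 102 - 111 = -9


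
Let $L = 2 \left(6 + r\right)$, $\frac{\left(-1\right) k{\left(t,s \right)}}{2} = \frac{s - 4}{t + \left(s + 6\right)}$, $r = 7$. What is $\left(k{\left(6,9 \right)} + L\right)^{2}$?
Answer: $\frac{287296}{441} \approx 651.46$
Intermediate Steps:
$k{\left(t,s \right)} = - \frac{2 \left(-4 + s\right)}{6 + s + t}$ ($k{\left(t,s \right)} = - 2 \frac{s - 4}{t + \left(s + 6\right)} = - 2 \frac{-4 + s}{t + \left(6 + s\right)} = - 2 \frac{-4 + s}{6 + s + t} = - \frac{2 \left(-4 + s\right)}{6 + s + t}$)
$L = 26$ ($L = 2 \left(6 + 7\right) = 2 \cdot 13 = 26$)
$\left(k{\left(6,9 \right)} + L\right)^{2} = \left(\frac{2 \left(4 - 9\right)}{6 + 9 + 6} + 26\right)^{2} = \left(\frac{2 \left(4 - 9\right)}{21} + 26\right)^{2} = \left(2 \cdot \frac{1}{21} \left(-5\right) + 26\right)^{2} = \left(- \frac{10}{21} + 26\right)^{2} = \left(\frac{536}{21}\right)^{2} = \frac{287296}{441}$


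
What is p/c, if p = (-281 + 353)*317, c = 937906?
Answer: 11412/468953 ≈ 0.024335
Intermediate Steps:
p = 22824 (p = 72*317 = 22824)
p/c = 22824/937906 = 22824*(1/937906) = 11412/468953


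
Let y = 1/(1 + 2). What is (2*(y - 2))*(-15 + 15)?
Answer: 0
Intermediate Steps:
y = 1/3 ≈ 0.33333
(2*(y - 2))*(-15 + 15) = (2*(1/3 - 2))*(-15 + 15) = (2*(-5/3))*0 = -10/3*0 = 0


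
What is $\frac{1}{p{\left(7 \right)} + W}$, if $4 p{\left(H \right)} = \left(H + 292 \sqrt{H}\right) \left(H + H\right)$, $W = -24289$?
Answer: $- \frac{97058}{2325818289} - \frac{4088 \sqrt{7}}{2325818289} \approx -4.6381 \cdot 10^{-5}$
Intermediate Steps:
$p{\left(H \right)} = \frac{H \left(H + 292 \sqrt{H}\right)}{2}$ ($p{\left(H \right)} = \frac{\left(H + 292 \sqrt{H}\right) \left(H + H\right)}{4} = \frac{\left(H + 292 \sqrt{H}\right) 2 H}{4} = \frac{2 H \left(H + 292 \sqrt{H}\right)}{4} = \frac{H \left(H + 292 \sqrt{H}\right)}{2}$)
$\frac{1}{p{\left(7 \right)} + W} = \frac{1}{\left(\frac{7^{2}}{2} + 146 \cdot 7^{\frac{3}{2}}\right) - 24289} = \frac{1}{\left(\frac{1}{2} \cdot 49 + 146 \cdot 7 \sqrt{7}\right) - 24289} = \frac{1}{\left(\frac{49}{2} + 1022 \sqrt{7}\right) - 24289} = \frac{1}{- \frac{48529}{2} + 1022 \sqrt{7}}$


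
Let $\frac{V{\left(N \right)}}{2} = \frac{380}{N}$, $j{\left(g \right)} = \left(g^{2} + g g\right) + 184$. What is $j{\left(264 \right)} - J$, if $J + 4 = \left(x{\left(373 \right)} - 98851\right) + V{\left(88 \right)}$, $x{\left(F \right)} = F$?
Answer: $\frac{2618543}{11} \approx 2.3805 \cdot 10^{5}$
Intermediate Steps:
$j{\left(g \right)} = 184 + 2 g^{2}$ ($j{\left(g \right)} = \left(g^{2} + g^{2}\right) + 184 = 2 g^{2} + 184 = 184 + 2 g^{2}$)
$V{\left(N \right)} = \frac{760}{N}$ ($V{\left(N \right)} = 2 \frac{380}{N} = \frac{760}{N}$)
$J = - \frac{1083207}{11}$ ($J = -4 + \left(\left(373 - 98851\right) + \frac{760}{88}\right) = -4 + \left(-98478 + 760 \cdot \frac{1}{88}\right) = -4 + \left(-98478 + \frac{95}{11}\right) = -4 - \frac{1083163}{11} = - \frac{1083207}{11} \approx -98473.0$)
$j{\left(264 \right)} - J = \left(184 + 2 \cdot 264^{2}\right) - - \frac{1083207}{11} = \left(184 + 2 \cdot 69696\right) + \frac{1083207}{11} = \left(184 + 139392\right) + \frac{1083207}{11} = 139576 + \frac{1083207}{11} = \frac{2618543}{11}$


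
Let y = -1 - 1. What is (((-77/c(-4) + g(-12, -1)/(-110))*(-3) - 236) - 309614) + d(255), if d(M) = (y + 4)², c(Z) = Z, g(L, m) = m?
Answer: -68178831/220 ≈ -3.0990e+5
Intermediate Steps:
y = -2
d(M) = 4 (d(M) = (-2 + 4)² = 2² = 4)
(((-77/c(-4) + g(-12, -1)/(-110))*(-3) - 236) - 309614) + d(255) = (((-77/(-4) - 1/(-110))*(-3) - 236) - 309614) + 4 = (((-77*(-¼) - 1*(-1/110))*(-3) - 236) - 309614) + 4 = (((77/4 + 1/110)*(-3) - 236) - 309614) + 4 = (((4237/220)*(-3) - 236) - 309614) + 4 = ((-12711/220 - 236) - 309614) + 4 = (-64631/220 - 309614) + 4 = -68179711/220 + 4 = -68178831/220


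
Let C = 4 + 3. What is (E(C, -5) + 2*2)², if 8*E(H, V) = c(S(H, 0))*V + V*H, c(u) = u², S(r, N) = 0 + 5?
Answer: 256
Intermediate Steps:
S(r, N) = 5
C = 7
E(H, V) = 25*V/8 + H*V/8 (E(H, V) = (5²*V + V*H)/8 = (25*V + H*V)/8 = 25*V/8 + H*V/8)
(E(C, -5) + 2*2)² = ((⅛)*(-5)*(25 + 7) + 2*2)² = ((⅛)*(-5)*32 + 4)² = (-20 + 4)² = (-16)² = 256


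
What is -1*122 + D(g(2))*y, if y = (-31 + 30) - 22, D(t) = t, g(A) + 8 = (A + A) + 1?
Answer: -53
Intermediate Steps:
g(A) = -7 + 2*A (g(A) = -8 + ((A + A) + 1) = -8 + (2*A + 1) = -8 + (1 + 2*A) = -7 + 2*A)
y = -23 (y = -1 - 22 = -23)
-1*122 + D(g(2))*y = -1*122 + (-7 + 2*2)*(-23) = -122 + (-7 + 4)*(-23) = -122 - 3*(-23) = -122 + 69 = -53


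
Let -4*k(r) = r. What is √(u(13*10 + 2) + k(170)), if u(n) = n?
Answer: √358/2 ≈ 9.4604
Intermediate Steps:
k(r) = -r/4
√(u(13*10 + 2) + k(170)) = √((13*10 + 2) - ¼*170) = √((130 + 2) - 85/2) = √(132 - 85/2) = √(179/2) = √358/2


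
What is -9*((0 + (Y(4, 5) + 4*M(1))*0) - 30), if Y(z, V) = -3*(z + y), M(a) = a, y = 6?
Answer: 270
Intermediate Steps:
Y(z, V) = -18 - 3*z (Y(z, V) = -3*(z + 6) = -3*(6 + z) = -18 - 3*z)
-9*((0 + (Y(4, 5) + 4*M(1))*0) - 30) = -9*((0 + ((-18 - 3*4) + 4*1)*0) - 30) = -9*((0 + ((-18 - 12) + 4)*0) - 30) = -9*((0 + (-30 + 4)*0) - 30) = -9*((0 - 26*0) - 30) = -9*((0 + 0) - 30) = -9*(0 - 30) = -9*(-30) = 270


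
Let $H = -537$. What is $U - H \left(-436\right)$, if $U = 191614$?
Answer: $-42518$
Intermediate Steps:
$U - H \left(-436\right) = 191614 - \left(-537\right) \left(-436\right) = 191614 - 234132 = -42518$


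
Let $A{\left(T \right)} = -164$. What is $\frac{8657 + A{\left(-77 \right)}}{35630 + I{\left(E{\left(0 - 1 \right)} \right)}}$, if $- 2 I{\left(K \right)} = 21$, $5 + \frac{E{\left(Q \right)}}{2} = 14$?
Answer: $\frac{16986}{71239} \approx 0.23844$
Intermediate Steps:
$E{\left(Q \right)} = 18$ ($E{\left(Q \right)} = -10 + 2 \cdot 14 = -10 + 28 = 18$)
$I{\left(K \right)} = - \frac{21}{2}$ ($I{\left(K \right)} = \left(- \frac{1}{2}\right) 21 = - \frac{21}{2}$)
$\frac{8657 + A{\left(-77 \right)}}{35630 + I{\left(E{\left(0 - 1 \right)} \right)}} = \frac{8657 - 164}{35630 - \frac{21}{2}} = \frac{8493}{\frac{71239}{2}} = 8493 \cdot \frac{2}{71239} = \frac{16986}{71239}$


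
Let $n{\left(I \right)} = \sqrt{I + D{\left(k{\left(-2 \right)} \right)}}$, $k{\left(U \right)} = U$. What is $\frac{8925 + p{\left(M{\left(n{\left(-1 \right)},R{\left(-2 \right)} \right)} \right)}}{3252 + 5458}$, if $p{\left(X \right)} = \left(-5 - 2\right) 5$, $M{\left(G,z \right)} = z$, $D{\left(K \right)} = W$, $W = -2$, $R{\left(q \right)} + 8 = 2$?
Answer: $\frac{889}{871} \approx 1.0207$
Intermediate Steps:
$R{\left(q \right)} = -6$ ($R{\left(q \right)} = -8 + 2 = -6$)
$D{\left(K \right)} = -2$
$n{\left(I \right)} = \sqrt{-2 + I}$ ($n{\left(I \right)} = \sqrt{I - 2} = \sqrt{-2 + I}$)
$p{\left(X \right)} = -35$ ($p{\left(X \right)} = \left(-7\right) 5 = -35$)
$\frac{8925 + p{\left(M{\left(n{\left(-1 \right)},R{\left(-2 \right)} \right)} \right)}}{3252 + 5458} = \frac{8925 - 35}{3252 + 5458} = \frac{8890}{8710} = 8890 \cdot \frac{1}{8710} = \frac{889}{871}$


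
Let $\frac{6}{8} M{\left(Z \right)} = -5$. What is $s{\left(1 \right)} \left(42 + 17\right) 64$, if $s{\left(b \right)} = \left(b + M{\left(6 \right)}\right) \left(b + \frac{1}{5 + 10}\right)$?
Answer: $- \frac{1027072}{45} \approx -22824.0$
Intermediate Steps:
$M{\left(Z \right)} = - \frac{20}{3}$ ($M{\left(Z \right)} = \frac{4}{3} \left(-5\right) = - \frac{20}{3}$)
$s{\left(b \right)} = \left(- \frac{20}{3} + b\right) \left(\frac{1}{15} + b\right)$ ($s{\left(b \right)} = \left(b - \frac{20}{3}\right) \left(b + \frac{1}{5 + 10}\right) = \left(- \frac{20}{3} + b\right) \left(b + \frac{1}{15}\right) = \left(- \frac{20}{3} + b\right) \left(\frac{1}{15} + b\right)$)
$s{\left(1 \right)} \left(42 + 17\right) 64 = \left(- \frac{4}{9} + 1^{2} - \frac{33}{5}\right) \left(42 + 17\right) 64 = \left(- \frac{4}{9} + 1 - \frac{33}{5}\right) 59 \cdot 64 = \left(- \frac{272}{45}\right) 59 \cdot 64 = \left(- \frac{16048}{45}\right) 64 = - \frac{1027072}{45}$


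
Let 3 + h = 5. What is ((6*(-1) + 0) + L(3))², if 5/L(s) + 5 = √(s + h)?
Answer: 423/8 + 29*√5/8 ≈ 60.981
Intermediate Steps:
h = 2 (h = -3 + 5 = 2)
L(s) = 5/(-5 + √(2 + s)) (L(s) = 5/(-5 + √(s + 2)) = 5/(-5 + √(2 + s)))
((6*(-1) + 0) + L(3))² = ((6*(-1) + 0) + 5/(-5 + √(2 + 3)))² = ((-6 + 0) + 5/(-5 + √5))² = (-6 + 5/(-5 + √5))²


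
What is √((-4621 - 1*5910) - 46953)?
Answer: 2*I*√14371 ≈ 239.76*I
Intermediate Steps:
√((-4621 - 1*5910) - 46953) = √((-4621 - 5910) - 46953) = √(-10531 - 46953) = √(-57484) = 2*I*√14371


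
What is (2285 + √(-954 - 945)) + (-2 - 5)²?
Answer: 2334 + 3*I*√211 ≈ 2334.0 + 43.578*I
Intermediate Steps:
(2285 + √(-954 - 945)) + (-2 - 5)² = (2285 + √(-1899)) + (-7)² = (2285 + 3*I*√211) + 49 = 2334 + 3*I*√211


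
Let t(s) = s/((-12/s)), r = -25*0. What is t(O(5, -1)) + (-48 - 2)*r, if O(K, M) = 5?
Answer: -25/12 ≈ -2.0833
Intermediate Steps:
r = 0
t(s) = -s²/12 (t(s) = s*(-s/12) = -s²/12)
t(O(5, -1)) + (-48 - 2)*r = -1/12*5² + (-48 - 2)*0 = -1/12*25 - 50*0 = -25/12 + 0 = -25/12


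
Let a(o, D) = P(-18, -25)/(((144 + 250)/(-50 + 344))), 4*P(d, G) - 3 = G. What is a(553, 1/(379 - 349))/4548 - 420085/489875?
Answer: -50236498693/58520859400 ≈ -0.85844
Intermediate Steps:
P(d, G) = ¾ + G/4
a(o, D) = -1617/394 (a(o, D) = (¾ + (¼)*(-25))/(((144 + 250)/(-50 + 344))) = (¾ - 25/4)/((394/294)) = -11/(2*(394*(1/294))) = -11/(2*197/147) = -11/2*147/197 = -1617/394)
a(553, 1/(379 - 349))/4548 - 420085/489875 = -1617/394/4548 - 420085/489875 = -1617/394*1/4548 - 420085*1/489875 = -539/597304 - 84017/97975 = -50236498693/58520859400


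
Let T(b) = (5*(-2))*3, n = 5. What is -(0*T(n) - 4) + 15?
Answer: 19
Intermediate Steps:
T(b) = -30 (T(b) = -10*3 = -30)
-(0*T(n) - 4) + 15 = -(0*(-30) - 4) + 15 = -(0 - 4) + 15 = -1*(-4) + 15 = 4 + 15 = 19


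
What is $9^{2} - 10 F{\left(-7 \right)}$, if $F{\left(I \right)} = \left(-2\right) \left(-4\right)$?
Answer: $1$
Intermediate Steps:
$F{\left(I \right)} = 8$
$9^{2} - 10 F{\left(-7 \right)} = 9^{2} - 80 = 81 - 80 = 1$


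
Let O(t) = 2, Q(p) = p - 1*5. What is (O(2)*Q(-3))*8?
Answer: -128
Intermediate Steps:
Q(p) = -5 + p (Q(p) = p - 5 = -5 + p)
(O(2)*Q(-3))*8 = (2*(-5 - 3))*8 = (2*(-8))*8 = -16*8 = -128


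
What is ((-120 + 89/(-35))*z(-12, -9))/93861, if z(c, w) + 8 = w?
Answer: 72913/3285135 ≈ 0.022195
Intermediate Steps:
z(c, w) = -8 + w
((-120 + 89/(-35))*z(-12, -9))/93861 = ((-120 + 89/(-35))*(-8 - 9))/93861 = ((-120 + 89*(-1/35))*(-17))*(1/93861) = ((-120 - 89/35)*(-17))*(1/93861) = -4289/35*(-17)*(1/93861) = (72913/35)*(1/93861) = 72913/3285135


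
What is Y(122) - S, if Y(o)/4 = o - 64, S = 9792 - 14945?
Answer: 5385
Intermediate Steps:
S = -5153
Y(o) = -256 + 4*o (Y(o) = 4*(o - 64) = 4*(-64 + o) = -256 + 4*o)
Y(122) - S = (-256 + 4*122) - 1*(-5153) = (-256 + 488) + 5153 = 232 + 5153 = 5385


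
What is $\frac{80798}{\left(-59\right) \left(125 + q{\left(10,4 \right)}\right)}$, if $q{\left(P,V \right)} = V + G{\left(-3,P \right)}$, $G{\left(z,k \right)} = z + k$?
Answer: $- \frac{40399}{4012} \approx -10.07$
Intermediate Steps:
$G{\left(z,k \right)} = k + z$
$q{\left(P,V \right)} = -3 + P + V$ ($q{\left(P,V \right)} = V + \left(P - 3\right) = V + \left(-3 + P\right) = -3 + P + V$)
$\frac{80798}{\left(-59\right) \left(125 + q{\left(10,4 \right)}\right)} = \frac{80798}{\left(-59\right) \left(125 + \left(-3 + 10 + 4\right)\right)} = \frac{80798}{\left(-59\right) \left(125 + 11\right)} = \frac{80798}{\left(-59\right) 136} = \frac{80798}{-8024} = 80798 \left(- \frac{1}{8024}\right) = - \frac{40399}{4012}$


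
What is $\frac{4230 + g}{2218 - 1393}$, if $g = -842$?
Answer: $\frac{308}{75} \approx 4.1067$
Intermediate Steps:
$\frac{4230 + g}{2218 - 1393} = \frac{4230 - 842}{2218 - 1393} = \frac{3388}{825} = 3388 \cdot \frac{1}{825} = \frac{308}{75}$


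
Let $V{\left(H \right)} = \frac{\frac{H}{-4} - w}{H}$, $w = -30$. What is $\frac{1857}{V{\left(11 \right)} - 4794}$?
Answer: $- \frac{81708}{210827} \approx -0.38756$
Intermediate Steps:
$V{\left(H \right)} = \frac{30 - \frac{H}{4}}{H}$ ($V{\left(H \right)} = \frac{\frac{H}{-4} - -30}{H} = \frac{H \left(- \frac{1}{4}\right) + 30}{H} = \frac{- \frac{H}{4} + 30}{H} = \frac{30 - \frac{H}{4}}{H}$)
$\frac{1857}{V{\left(11 \right)} - 4794} = \frac{1857}{\frac{120 - 11}{4 \cdot 11} - 4794} = \frac{1857}{\frac{1}{4} \cdot \frac{1}{11} \left(120 - 11\right) - 4794} = \frac{1857}{\frac{1}{4} \cdot \frac{1}{11} \cdot 109 - 4794} = \frac{1857}{\frac{109}{44} - 4794} = \frac{1857}{- \frac{210827}{44}} = 1857 \left(- \frac{44}{210827}\right) = - \frac{81708}{210827}$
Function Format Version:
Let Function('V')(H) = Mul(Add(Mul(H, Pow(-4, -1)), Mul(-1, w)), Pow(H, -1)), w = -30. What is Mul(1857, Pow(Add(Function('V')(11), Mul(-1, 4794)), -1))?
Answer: Rational(-81708, 210827) ≈ -0.38756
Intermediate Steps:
Function('V')(H) = Mul(Pow(H, -1), Add(30, Mul(Rational(-1, 4), H))) (Function('V')(H) = Mul(Add(Mul(H, Pow(-4, -1)), Mul(-1, -30)), Pow(H, -1)) = Mul(Add(Mul(H, Rational(-1, 4)), 30), Pow(H, -1)) = Mul(Add(Mul(Rational(-1, 4), H), 30), Pow(H, -1)) = Mul(Add(30, Mul(Rational(-1, 4), H)), Pow(H, -1)) = Mul(Pow(H, -1), Add(30, Mul(Rational(-1, 4), H))))
Mul(1857, Pow(Add(Function('V')(11), Mul(-1, 4794)), -1)) = Mul(1857, Pow(Add(Mul(Rational(1, 4), Pow(11, -1), Add(120, Mul(-1, 11))), Mul(-1, 4794)), -1)) = Mul(1857, Pow(Add(Mul(Rational(1, 4), Rational(1, 11), Add(120, -11)), -4794), -1)) = Mul(1857, Pow(Add(Mul(Rational(1, 4), Rational(1, 11), 109), -4794), -1)) = Mul(1857, Pow(Add(Rational(109, 44), -4794), -1)) = Mul(1857, Pow(Rational(-210827, 44), -1)) = Mul(1857, Rational(-44, 210827)) = Rational(-81708, 210827)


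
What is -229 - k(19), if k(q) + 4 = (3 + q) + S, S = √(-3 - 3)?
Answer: -247 - I*√6 ≈ -247.0 - 2.4495*I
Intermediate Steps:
S = I*√6 (S = √(-6) = I*√6 ≈ 2.4495*I)
k(q) = -1 + q + I*√6 (k(q) = -4 + ((3 + q) + I*√6) = -4 + (3 + q + I*√6) = -1 + q + I*√6)
-229 - k(19) = -229 - (-1 + 19 + I*√6) = -229 - (18 + I*√6) = -229 + (-18 - I*√6) = -247 - I*√6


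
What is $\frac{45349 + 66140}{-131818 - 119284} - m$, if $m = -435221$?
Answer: $\frac{109284752053}{251102} \approx 4.3522 \cdot 10^{5}$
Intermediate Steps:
$\frac{45349 + 66140}{-131818 - 119284} - m = \frac{45349 + 66140}{-131818 - 119284} - -435221 = \frac{111489}{-251102} + 435221 = 111489 \left(- \frac{1}{251102}\right) + 435221 = - \frac{111489}{251102} + 435221 = \frac{109284752053}{251102}$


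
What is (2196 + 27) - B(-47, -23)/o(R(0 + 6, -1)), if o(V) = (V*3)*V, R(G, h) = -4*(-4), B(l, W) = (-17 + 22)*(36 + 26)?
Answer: 853477/384 ≈ 2222.6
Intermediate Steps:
B(l, W) = 310 (B(l, W) = 5*62 = 310)
R(G, h) = 16
o(V) = 3*V**2 (o(V) = (3*V)*V = 3*V**2)
(2196 + 27) - B(-47, -23)/o(R(0 + 6, -1)) = (2196 + 27) - 310/(3*16**2) = 2223 - 310/(3*256) = 2223 - 310/768 = 2223 - 1*155/384 = 2223 - 155/384 = 853477/384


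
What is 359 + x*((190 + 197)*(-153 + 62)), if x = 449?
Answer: -15812074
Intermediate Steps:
359 + x*((190 + 197)*(-153 + 62)) = 359 + 449*((190 + 197)*(-153 + 62)) = 359 + 449*(387*(-91)) = 359 + 449*(-35217) = 359 - 15812433 = -15812074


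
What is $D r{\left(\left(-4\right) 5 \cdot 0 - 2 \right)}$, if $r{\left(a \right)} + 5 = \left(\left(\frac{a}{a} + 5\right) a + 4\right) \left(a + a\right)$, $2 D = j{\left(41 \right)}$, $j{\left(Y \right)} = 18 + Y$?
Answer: $\frac{1593}{2} \approx 796.5$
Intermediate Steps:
$D = \frac{59}{2}$ ($D = \frac{18 + 41}{2} = \frac{1}{2} \cdot 59 = \frac{59}{2} \approx 29.5$)
$r{\left(a \right)} = -5 + 2 a \left(4 + 6 a\right)$ ($r{\left(a \right)} = -5 + \left(\left(\frac{a}{a} + 5\right) a + 4\right) \left(a + a\right) = -5 + \left(\left(1 + 5\right) a + 4\right) 2 a = -5 + \left(6 a + 4\right) 2 a = -5 + \left(4 + 6 a\right) 2 a = -5 + 2 a \left(4 + 6 a\right)$)
$D r{\left(\left(-4\right) 5 \cdot 0 - 2 \right)} = \frac{59 \left(-5 + 8 \left(\left(-4\right) 5 \cdot 0 - 2\right) + 12 \left(\left(-4\right) 5 \cdot 0 - 2\right)^{2}\right)}{2} = \frac{59 \left(-5 + 8 \left(\left(-20\right) 0 - 2\right) + 12 \left(\left(-20\right) 0 - 2\right)^{2}\right)}{2} = \frac{59 \left(-5 + 8 \left(0 - 2\right) + 12 \left(0 - 2\right)^{2}\right)}{2} = \frac{59 \left(-5 + 8 \left(-2\right) + 12 \left(-2\right)^{2}\right)}{2} = \frac{59 \left(-5 - 16 + 12 \cdot 4\right)}{2} = \frac{59 \left(-5 - 16 + 48\right)}{2} = \frac{59}{2} \cdot 27 = \frac{1593}{2}$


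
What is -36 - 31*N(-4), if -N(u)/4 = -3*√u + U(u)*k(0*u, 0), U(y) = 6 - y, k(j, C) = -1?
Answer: -1276 - 744*I ≈ -1276.0 - 744.0*I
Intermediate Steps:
N(u) = 24 - 4*u + 12*√u (N(u) = -4*(-3*√u + (6 - u)*(-1)) = -4*(-3*√u + (-6 + u)) = -4*(-6 + u - 3*√u) = 24 - 4*u + 12*√u)
-36 - 31*N(-4) = -36 - 31*(24 - 4*(-4) + 12*√(-4)) = -36 - 31*(24 + 16 + 12*(2*I)) = -36 - 31*(24 + 16 + 24*I) = -36 - 31*(40 + 24*I) = -36 + (-1240 - 744*I) = -1276 - 744*I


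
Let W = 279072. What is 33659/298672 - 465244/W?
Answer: -4048814735/2604718512 ≈ -1.5544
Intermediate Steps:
33659/298672 - 465244/W = 33659/298672 - 465244/279072 = 33659*(1/298672) - 465244*1/279072 = 33659/298672 - 116311/69768 = -4048814735/2604718512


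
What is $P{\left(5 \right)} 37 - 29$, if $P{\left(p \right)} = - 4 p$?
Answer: $-769$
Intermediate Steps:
$P{\left(5 \right)} 37 - 29 = \left(-4\right) 5 \cdot 37 - 29 = \left(-20\right) 37 - 29 = -740 - 29 = -769$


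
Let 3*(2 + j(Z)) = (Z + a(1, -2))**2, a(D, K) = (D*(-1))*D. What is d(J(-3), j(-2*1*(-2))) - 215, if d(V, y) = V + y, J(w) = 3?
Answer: -211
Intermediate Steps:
a(D, K) = -D**2 (a(D, K) = (-D)*D = -D**2)
j(Z) = -2 + (-1 + Z)**2/3 (j(Z) = -2 + (Z - 1*1**2)**2/3 = -2 + (Z - 1*1)**2/3 = -2 + (Z - 1)**2/3 = -2 + (-1 + Z)**2/3)
d(J(-3), j(-2*1*(-2))) - 215 = (3 + (-2 + (-1 - 2*1*(-2))**2/3)) - 215 = (3 + (-2 + (-1 - 2*(-2))**2/3)) - 215 = (3 + (-2 + (-1 + 4)**2/3)) - 215 = (3 + (-2 + (1/3)*3**2)) - 215 = (3 + (-2 + (1/3)*9)) - 215 = (3 + (-2 + 3)) - 215 = (3 + 1) - 215 = 4 - 215 = -211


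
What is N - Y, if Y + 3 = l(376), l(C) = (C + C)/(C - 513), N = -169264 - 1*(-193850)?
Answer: 3369445/137 ≈ 24595.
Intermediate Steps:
N = 24586 (N = -169264 + 193850 = 24586)
l(C) = 2*C/(-513 + C) (l(C) = (2*C)/(-513 + C) = 2*C/(-513 + C))
Y = -1163/137 (Y = -3 + 2*376/(-513 + 376) = -3 + 2*376/(-137) = -3 + 2*376*(-1/137) = -3 - 752/137 = -1163/137 ≈ -8.4890)
N - Y = 24586 - 1*(-1163/137) = 24586 + 1163/137 = 3369445/137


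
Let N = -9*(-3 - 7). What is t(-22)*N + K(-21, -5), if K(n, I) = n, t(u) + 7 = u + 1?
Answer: -2541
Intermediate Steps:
t(u) = -6 + u (t(u) = -7 + (u + 1) = -7 + (1 + u) = -6 + u)
N = 90 (N = -9*(-10) = 90)
t(-22)*N + K(-21, -5) = (-6 - 22)*90 - 21 = -28*90 - 21 = -2520 - 21 = -2541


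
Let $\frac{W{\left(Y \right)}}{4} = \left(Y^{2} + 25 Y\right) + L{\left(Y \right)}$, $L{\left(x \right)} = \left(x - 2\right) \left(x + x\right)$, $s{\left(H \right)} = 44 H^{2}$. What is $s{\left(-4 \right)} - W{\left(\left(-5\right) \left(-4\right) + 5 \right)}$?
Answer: $-8896$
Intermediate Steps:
$L{\left(x \right)} = 2 x \left(-2 + x\right)$ ($L{\left(x \right)} = \left(-2 + x\right) 2 x = 2 x \left(-2 + x\right)$)
$W{\left(Y \right)} = 4 Y^{2} + 100 Y + 8 Y \left(-2 + Y\right)$ ($W{\left(Y \right)} = 4 \left(\left(Y^{2} + 25 Y\right) + 2 Y \left(-2 + Y\right)\right) = 4 \left(Y^{2} + 25 Y + 2 Y \left(-2 + Y\right)\right) = 4 Y^{2} + 100 Y + 8 Y \left(-2 + Y\right)$)
$s{\left(-4 \right)} - W{\left(\left(-5\right) \left(-4\right) + 5 \right)} = 44 \left(-4\right)^{2} - 12 \left(\left(-5\right) \left(-4\right) + 5\right) \left(7 + \left(\left(-5\right) \left(-4\right) + 5\right)\right) = 44 \cdot 16 - 12 \left(20 + 5\right) \left(7 + \left(20 + 5\right)\right) = 704 - 12 \cdot 25 \left(7 + 25\right) = 704 - 12 \cdot 25 \cdot 32 = 704 - 9600 = -8896$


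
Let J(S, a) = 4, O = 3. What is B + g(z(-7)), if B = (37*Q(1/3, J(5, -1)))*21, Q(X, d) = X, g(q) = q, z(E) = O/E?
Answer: 1810/7 ≈ 258.57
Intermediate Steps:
z(E) = 3/E
B = 259 (B = (37/3)*21 = 259)
B + g(z(-7)) = 259 + 3/(-7) = 259 + 3*(-1/7) = 259 - 3/7 = 1810/7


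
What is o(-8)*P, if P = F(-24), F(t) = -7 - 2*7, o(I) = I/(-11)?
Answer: -168/11 ≈ -15.273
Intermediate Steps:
o(I) = -I/11 (o(I) = I*(-1/11) = -I/11)
F(t) = -21 (F(t) = -7 - 14 = -21)
P = -21
o(-8)*P = -1/11*(-8)*(-21) = (8/11)*(-21) = -168/11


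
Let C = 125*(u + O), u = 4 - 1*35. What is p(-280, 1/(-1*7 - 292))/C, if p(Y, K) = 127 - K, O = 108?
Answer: 37974/2877875 ≈ 0.013195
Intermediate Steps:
u = -31 (u = 4 - 35 = -31)
C = 9625 (C = 125*(-31 + 108) = 125*77 = 9625)
p(-280, 1/(-1*7 - 292))/C = (127 - 1/(-1*7 - 292))/9625 = (127 - 1/(-7 - 292))*(1/9625) = (127 - 1/(-299))*(1/9625) = (127 - 1*(-1/299))*(1/9625) = (127 + 1/299)*(1/9625) = (37974/299)*(1/9625) = 37974/2877875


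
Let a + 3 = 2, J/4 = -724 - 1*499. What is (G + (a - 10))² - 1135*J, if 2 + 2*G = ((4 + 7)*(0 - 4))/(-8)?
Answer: 88840089/16 ≈ 5.5525e+6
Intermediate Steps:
J = -4892 (J = 4*(-724 - 1*499) = 4*(-724 - 499) = 4*(-1223) = -4892)
a = -1 (a = -3 + 2 = -1)
G = 7/4 (G = -1 + (((4 + 7)*(0 - 4))/(-8))/2 = -1 + ((11*(-4))*(-⅛))/2 = -1 + (-44*(-⅛))/2 = -1 + (½)*(11/2) = -1 + 11/4 = 7/4 ≈ 1.7500)
(G + (a - 10))² - 1135*J = (7/4 + (-1 - 10))² - 1135*(-4892) = (7/4 - 11)² + 5552420 = (-37/4)² + 5552420 = 1369/16 + 5552420 = 88840089/16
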